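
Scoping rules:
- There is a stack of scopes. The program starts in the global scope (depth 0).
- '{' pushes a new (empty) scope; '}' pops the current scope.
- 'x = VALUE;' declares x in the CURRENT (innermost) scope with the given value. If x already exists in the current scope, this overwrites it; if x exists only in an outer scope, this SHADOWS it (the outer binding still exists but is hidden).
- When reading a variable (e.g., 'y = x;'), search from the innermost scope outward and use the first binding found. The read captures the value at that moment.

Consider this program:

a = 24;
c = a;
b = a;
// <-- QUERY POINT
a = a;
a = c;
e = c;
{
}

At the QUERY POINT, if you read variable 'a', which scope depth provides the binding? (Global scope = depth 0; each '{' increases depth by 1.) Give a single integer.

Step 1: declare a=24 at depth 0
Step 2: declare c=(read a)=24 at depth 0
Step 3: declare b=(read a)=24 at depth 0
Visible at query point: a=24 b=24 c=24

Answer: 0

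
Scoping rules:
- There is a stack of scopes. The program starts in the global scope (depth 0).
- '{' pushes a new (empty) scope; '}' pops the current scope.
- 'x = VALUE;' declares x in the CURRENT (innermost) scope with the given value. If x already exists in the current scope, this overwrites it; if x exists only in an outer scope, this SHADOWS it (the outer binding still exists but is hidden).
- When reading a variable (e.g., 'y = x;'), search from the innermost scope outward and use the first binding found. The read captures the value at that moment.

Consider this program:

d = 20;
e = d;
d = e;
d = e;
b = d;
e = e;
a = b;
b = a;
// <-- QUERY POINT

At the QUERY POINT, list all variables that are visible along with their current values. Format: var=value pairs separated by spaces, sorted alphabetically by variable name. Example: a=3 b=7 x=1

Answer: a=20 b=20 d=20 e=20

Derivation:
Step 1: declare d=20 at depth 0
Step 2: declare e=(read d)=20 at depth 0
Step 3: declare d=(read e)=20 at depth 0
Step 4: declare d=(read e)=20 at depth 0
Step 5: declare b=(read d)=20 at depth 0
Step 6: declare e=(read e)=20 at depth 0
Step 7: declare a=(read b)=20 at depth 0
Step 8: declare b=(read a)=20 at depth 0
Visible at query point: a=20 b=20 d=20 e=20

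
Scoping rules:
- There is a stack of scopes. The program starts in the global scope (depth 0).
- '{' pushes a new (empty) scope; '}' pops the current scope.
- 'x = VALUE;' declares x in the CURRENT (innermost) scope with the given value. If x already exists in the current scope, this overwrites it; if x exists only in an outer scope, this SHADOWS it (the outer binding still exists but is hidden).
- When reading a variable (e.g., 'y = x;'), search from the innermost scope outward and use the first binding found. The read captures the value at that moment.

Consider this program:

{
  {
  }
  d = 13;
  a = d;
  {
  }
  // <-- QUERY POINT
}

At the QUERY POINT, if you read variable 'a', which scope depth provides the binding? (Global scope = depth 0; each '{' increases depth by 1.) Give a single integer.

Step 1: enter scope (depth=1)
Step 2: enter scope (depth=2)
Step 3: exit scope (depth=1)
Step 4: declare d=13 at depth 1
Step 5: declare a=(read d)=13 at depth 1
Step 6: enter scope (depth=2)
Step 7: exit scope (depth=1)
Visible at query point: a=13 d=13

Answer: 1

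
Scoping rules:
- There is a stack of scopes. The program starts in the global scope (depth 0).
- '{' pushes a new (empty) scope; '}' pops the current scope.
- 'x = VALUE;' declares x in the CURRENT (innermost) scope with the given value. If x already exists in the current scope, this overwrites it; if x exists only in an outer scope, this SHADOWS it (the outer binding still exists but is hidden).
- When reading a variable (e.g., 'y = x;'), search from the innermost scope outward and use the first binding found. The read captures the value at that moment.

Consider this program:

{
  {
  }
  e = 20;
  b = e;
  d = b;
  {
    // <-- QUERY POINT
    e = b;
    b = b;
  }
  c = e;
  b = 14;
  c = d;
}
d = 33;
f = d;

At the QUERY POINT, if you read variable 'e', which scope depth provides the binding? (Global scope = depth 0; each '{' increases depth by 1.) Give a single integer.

Answer: 1

Derivation:
Step 1: enter scope (depth=1)
Step 2: enter scope (depth=2)
Step 3: exit scope (depth=1)
Step 4: declare e=20 at depth 1
Step 5: declare b=(read e)=20 at depth 1
Step 6: declare d=(read b)=20 at depth 1
Step 7: enter scope (depth=2)
Visible at query point: b=20 d=20 e=20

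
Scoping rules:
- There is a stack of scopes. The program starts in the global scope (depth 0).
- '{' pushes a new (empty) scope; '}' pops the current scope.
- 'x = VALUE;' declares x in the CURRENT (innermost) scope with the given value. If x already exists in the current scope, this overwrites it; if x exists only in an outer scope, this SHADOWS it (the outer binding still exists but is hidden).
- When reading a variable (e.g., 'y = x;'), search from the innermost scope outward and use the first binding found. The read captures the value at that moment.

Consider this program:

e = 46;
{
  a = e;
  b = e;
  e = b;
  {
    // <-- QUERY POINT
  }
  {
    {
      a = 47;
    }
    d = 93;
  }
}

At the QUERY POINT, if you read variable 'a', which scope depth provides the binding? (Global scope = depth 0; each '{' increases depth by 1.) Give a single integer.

Answer: 1

Derivation:
Step 1: declare e=46 at depth 0
Step 2: enter scope (depth=1)
Step 3: declare a=(read e)=46 at depth 1
Step 4: declare b=(read e)=46 at depth 1
Step 5: declare e=(read b)=46 at depth 1
Step 6: enter scope (depth=2)
Visible at query point: a=46 b=46 e=46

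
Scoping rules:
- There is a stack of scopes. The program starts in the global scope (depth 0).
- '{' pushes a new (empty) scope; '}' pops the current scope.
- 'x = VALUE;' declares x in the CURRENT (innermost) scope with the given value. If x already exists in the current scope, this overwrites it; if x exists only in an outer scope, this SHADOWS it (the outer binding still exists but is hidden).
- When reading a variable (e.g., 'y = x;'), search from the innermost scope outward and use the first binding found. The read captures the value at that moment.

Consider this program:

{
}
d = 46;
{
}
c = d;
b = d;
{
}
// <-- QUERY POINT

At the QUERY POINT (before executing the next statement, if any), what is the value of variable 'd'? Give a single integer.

Answer: 46

Derivation:
Step 1: enter scope (depth=1)
Step 2: exit scope (depth=0)
Step 3: declare d=46 at depth 0
Step 4: enter scope (depth=1)
Step 5: exit scope (depth=0)
Step 6: declare c=(read d)=46 at depth 0
Step 7: declare b=(read d)=46 at depth 0
Step 8: enter scope (depth=1)
Step 9: exit scope (depth=0)
Visible at query point: b=46 c=46 d=46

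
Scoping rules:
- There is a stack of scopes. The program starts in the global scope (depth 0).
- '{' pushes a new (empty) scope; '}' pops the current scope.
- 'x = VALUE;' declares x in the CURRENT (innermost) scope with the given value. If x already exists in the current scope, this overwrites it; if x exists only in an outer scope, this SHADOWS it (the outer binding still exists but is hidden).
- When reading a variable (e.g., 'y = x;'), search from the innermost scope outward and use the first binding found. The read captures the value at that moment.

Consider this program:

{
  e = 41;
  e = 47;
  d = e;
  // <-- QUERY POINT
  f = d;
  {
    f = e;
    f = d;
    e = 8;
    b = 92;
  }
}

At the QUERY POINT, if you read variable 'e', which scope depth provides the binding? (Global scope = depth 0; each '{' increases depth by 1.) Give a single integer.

Answer: 1

Derivation:
Step 1: enter scope (depth=1)
Step 2: declare e=41 at depth 1
Step 3: declare e=47 at depth 1
Step 4: declare d=(read e)=47 at depth 1
Visible at query point: d=47 e=47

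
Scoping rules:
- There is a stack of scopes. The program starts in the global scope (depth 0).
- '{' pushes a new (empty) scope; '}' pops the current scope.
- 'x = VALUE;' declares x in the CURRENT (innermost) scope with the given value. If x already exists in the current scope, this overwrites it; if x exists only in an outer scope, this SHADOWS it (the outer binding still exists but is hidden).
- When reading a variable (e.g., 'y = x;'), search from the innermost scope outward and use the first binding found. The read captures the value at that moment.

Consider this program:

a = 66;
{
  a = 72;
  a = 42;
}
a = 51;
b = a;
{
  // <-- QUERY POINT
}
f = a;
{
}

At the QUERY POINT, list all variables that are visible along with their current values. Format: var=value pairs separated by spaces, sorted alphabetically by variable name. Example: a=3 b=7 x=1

Step 1: declare a=66 at depth 0
Step 2: enter scope (depth=1)
Step 3: declare a=72 at depth 1
Step 4: declare a=42 at depth 1
Step 5: exit scope (depth=0)
Step 6: declare a=51 at depth 0
Step 7: declare b=(read a)=51 at depth 0
Step 8: enter scope (depth=1)
Visible at query point: a=51 b=51

Answer: a=51 b=51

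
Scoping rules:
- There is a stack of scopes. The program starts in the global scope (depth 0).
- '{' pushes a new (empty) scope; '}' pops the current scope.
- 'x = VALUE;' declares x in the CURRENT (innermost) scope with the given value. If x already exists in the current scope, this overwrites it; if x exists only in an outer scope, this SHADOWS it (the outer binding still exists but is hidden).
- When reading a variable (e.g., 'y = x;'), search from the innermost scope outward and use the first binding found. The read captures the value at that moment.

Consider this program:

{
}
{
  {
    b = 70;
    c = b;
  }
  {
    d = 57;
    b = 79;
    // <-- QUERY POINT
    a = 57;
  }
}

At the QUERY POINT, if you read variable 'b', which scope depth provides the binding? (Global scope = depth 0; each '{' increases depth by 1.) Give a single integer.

Step 1: enter scope (depth=1)
Step 2: exit scope (depth=0)
Step 3: enter scope (depth=1)
Step 4: enter scope (depth=2)
Step 5: declare b=70 at depth 2
Step 6: declare c=(read b)=70 at depth 2
Step 7: exit scope (depth=1)
Step 8: enter scope (depth=2)
Step 9: declare d=57 at depth 2
Step 10: declare b=79 at depth 2
Visible at query point: b=79 d=57

Answer: 2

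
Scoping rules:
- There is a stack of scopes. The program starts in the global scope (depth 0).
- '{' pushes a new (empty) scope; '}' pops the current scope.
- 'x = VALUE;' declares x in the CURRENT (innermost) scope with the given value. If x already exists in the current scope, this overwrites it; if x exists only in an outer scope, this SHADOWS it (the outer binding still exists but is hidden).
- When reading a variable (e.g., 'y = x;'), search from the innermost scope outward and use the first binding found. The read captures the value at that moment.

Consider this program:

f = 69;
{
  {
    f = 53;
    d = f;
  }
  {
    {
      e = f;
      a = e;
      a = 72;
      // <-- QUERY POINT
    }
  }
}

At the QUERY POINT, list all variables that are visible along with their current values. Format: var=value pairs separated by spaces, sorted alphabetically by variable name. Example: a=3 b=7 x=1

Answer: a=72 e=69 f=69

Derivation:
Step 1: declare f=69 at depth 0
Step 2: enter scope (depth=1)
Step 3: enter scope (depth=2)
Step 4: declare f=53 at depth 2
Step 5: declare d=(read f)=53 at depth 2
Step 6: exit scope (depth=1)
Step 7: enter scope (depth=2)
Step 8: enter scope (depth=3)
Step 9: declare e=(read f)=69 at depth 3
Step 10: declare a=(read e)=69 at depth 3
Step 11: declare a=72 at depth 3
Visible at query point: a=72 e=69 f=69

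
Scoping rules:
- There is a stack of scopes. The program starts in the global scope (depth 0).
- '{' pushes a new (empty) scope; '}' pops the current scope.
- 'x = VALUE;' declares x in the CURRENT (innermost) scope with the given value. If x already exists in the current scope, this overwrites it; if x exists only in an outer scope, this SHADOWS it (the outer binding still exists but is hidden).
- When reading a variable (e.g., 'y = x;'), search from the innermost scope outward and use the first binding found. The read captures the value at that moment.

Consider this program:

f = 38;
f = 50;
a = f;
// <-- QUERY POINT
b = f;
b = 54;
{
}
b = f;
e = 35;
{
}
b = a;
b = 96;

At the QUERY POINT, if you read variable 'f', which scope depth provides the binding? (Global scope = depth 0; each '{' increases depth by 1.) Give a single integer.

Answer: 0

Derivation:
Step 1: declare f=38 at depth 0
Step 2: declare f=50 at depth 0
Step 3: declare a=(read f)=50 at depth 0
Visible at query point: a=50 f=50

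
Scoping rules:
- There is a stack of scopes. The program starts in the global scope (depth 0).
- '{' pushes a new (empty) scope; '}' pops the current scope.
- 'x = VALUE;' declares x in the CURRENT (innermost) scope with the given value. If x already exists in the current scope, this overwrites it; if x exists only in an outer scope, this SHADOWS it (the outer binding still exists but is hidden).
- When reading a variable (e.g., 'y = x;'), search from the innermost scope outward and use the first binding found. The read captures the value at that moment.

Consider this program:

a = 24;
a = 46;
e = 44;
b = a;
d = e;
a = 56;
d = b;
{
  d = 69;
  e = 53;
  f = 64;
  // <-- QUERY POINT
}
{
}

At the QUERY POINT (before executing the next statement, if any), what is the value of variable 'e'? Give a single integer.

Answer: 53

Derivation:
Step 1: declare a=24 at depth 0
Step 2: declare a=46 at depth 0
Step 3: declare e=44 at depth 0
Step 4: declare b=(read a)=46 at depth 0
Step 5: declare d=(read e)=44 at depth 0
Step 6: declare a=56 at depth 0
Step 7: declare d=(read b)=46 at depth 0
Step 8: enter scope (depth=1)
Step 9: declare d=69 at depth 1
Step 10: declare e=53 at depth 1
Step 11: declare f=64 at depth 1
Visible at query point: a=56 b=46 d=69 e=53 f=64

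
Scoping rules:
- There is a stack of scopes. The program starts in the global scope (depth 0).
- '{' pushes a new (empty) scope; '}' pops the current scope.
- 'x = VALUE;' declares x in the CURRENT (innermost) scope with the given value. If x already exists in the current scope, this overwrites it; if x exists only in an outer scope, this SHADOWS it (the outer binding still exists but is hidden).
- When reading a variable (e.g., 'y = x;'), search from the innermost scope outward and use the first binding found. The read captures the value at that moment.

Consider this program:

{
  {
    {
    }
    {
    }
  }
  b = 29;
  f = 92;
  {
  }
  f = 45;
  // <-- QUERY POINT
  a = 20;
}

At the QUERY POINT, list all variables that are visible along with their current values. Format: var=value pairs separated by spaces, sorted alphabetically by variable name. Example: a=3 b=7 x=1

Answer: b=29 f=45

Derivation:
Step 1: enter scope (depth=1)
Step 2: enter scope (depth=2)
Step 3: enter scope (depth=3)
Step 4: exit scope (depth=2)
Step 5: enter scope (depth=3)
Step 6: exit scope (depth=2)
Step 7: exit scope (depth=1)
Step 8: declare b=29 at depth 1
Step 9: declare f=92 at depth 1
Step 10: enter scope (depth=2)
Step 11: exit scope (depth=1)
Step 12: declare f=45 at depth 1
Visible at query point: b=29 f=45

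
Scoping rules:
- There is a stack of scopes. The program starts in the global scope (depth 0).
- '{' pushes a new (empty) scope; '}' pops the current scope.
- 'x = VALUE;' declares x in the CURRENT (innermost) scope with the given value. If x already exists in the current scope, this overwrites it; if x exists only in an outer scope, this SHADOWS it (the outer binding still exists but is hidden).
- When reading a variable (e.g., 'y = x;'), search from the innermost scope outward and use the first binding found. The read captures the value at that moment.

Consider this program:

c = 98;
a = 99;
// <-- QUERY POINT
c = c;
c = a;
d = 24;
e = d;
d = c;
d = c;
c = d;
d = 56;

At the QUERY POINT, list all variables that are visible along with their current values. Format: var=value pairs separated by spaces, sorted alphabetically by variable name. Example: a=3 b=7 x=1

Answer: a=99 c=98

Derivation:
Step 1: declare c=98 at depth 0
Step 2: declare a=99 at depth 0
Visible at query point: a=99 c=98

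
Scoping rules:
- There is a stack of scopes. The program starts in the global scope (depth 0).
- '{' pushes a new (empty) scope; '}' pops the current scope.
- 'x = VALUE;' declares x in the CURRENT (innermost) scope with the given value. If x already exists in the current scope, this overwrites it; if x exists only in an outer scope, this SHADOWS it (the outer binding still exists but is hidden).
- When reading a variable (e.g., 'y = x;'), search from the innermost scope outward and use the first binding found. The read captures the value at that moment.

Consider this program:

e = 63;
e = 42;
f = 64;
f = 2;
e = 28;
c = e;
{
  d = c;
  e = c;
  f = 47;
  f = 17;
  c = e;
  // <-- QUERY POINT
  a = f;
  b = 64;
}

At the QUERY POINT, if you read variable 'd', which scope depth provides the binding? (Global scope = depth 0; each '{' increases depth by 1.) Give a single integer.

Step 1: declare e=63 at depth 0
Step 2: declare e=42 at depth 0
Step 3: declare f=64 at depth 0
Step 4: declare f=2 at depth 0
Step 5: declare e=28 at depth 0
Step 6: declare c=(read e)=28 at depth 0
Step 7: enter scope (depth=1)
Step 8: declare d=(read c)=28 at depth 1
Step 9: declare e=(read c)=28 at depth 1
Step 10: declare f=47 at depth 1
Step 11: declare f=17 at depth 1
Step 12: declare c=(read e)=28 at depth 1
Visible at query point: c=28 d=28 e=28 f=17

Answer: 1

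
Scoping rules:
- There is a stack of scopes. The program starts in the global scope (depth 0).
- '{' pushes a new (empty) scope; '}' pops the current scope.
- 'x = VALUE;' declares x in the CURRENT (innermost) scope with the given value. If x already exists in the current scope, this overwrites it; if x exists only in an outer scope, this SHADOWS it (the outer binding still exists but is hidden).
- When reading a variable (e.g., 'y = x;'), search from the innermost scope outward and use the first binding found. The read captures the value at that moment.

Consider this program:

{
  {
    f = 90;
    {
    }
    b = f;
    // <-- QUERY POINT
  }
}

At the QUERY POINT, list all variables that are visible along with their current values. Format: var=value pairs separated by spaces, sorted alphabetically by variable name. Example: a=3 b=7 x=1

Step 1: enter scope (depth=1)
Step 2: enter scope (depth=2)
Step 3: declare f=90 at depth 2
Step 4: enter scope (depth=3)
Step 5: exit scope (depth=2)
Step 6: declare b=(read f)=90 at depth 2
Visible at query point: b=90 f=90

Answer: b=90 f=90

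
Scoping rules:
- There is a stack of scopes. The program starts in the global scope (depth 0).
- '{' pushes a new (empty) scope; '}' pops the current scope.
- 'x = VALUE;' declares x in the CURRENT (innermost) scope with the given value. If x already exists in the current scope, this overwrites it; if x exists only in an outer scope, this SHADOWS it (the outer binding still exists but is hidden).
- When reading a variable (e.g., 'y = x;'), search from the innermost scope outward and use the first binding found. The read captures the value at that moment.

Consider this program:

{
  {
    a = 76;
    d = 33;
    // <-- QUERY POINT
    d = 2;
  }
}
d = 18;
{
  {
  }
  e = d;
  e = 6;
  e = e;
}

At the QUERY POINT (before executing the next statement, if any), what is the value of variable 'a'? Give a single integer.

Step 1: enter scope (depth=1)
Step 2: enter scope (depth=2)
Step 3: declare a=76 at depth 2
Step 4: declare d=33 at depth 2
Visible at query point: a=76 d=33

Answer: 76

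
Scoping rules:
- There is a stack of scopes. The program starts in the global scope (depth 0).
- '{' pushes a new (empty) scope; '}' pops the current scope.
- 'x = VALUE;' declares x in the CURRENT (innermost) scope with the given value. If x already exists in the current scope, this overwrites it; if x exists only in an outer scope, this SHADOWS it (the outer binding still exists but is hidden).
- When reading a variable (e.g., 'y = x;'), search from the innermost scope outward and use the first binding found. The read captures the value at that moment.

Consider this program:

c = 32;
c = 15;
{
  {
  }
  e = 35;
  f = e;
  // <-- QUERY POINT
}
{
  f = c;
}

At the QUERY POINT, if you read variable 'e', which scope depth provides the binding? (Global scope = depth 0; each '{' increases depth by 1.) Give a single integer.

Answer: 1

Derivation:
Step 1: declare c=32 at depth 0
Step 2: declare c=15 at depth 0
Step 3: enter scope (depth=1)
Step 4: enter scope (depth=2)
Step 5: exit scope (depth=1)
Step 6: declare e=35 at depth 1
Step 7: declare f=(read e)=35 at depth 1
Visible at query point: c=15 e=35 f=35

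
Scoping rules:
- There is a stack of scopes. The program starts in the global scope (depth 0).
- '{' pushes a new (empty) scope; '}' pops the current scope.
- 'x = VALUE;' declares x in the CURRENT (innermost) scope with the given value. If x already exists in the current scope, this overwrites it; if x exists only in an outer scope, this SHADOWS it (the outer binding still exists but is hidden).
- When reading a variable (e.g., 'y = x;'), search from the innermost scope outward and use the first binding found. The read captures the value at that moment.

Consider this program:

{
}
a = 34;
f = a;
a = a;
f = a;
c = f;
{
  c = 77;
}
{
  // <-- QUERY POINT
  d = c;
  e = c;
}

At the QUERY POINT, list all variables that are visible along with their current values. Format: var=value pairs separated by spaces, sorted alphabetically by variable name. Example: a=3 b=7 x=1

Step 1: enter scope (depth=1)
Step 2: exit scope (depth=0)
Step 3: declare a=34 at depth 0
Step 4: declare f=(read a)=34 at depth 0
Step 5: declare a=(read a)=34 at depth 0
Step 6: declare f=(read a)=34 at depth 0
Step 7: declare c=(read f)=34 at depth 0
Step 8: enter scope (depth=1)
Step 9: declare c=77 at depth 1
Step 10: exit scope (depth=0)
Step 11: enter scope (depth=1)
Visible at query point: a=34 c=34 f=34

Answer: a=34 c=34 f=34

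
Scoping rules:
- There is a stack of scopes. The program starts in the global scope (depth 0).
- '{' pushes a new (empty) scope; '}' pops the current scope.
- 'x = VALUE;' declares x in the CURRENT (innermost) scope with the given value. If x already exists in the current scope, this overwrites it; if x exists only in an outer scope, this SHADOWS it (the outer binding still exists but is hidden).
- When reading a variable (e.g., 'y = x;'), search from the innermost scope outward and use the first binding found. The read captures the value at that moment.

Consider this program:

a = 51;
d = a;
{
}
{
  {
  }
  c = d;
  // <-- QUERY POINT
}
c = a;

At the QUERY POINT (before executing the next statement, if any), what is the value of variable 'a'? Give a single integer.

Step 1: declare a=51 at depth 0
Step 2: declare d=(read a)=51 at depth 0
Step 3: enter scope (depth=1)
Step 4: exit scope (depth=0)
Step 5: enter scope (depth=1)
Step 6: enter scope (depth=2)
Step 7: exit scope (depth=1)
Step 8: declare c=(read d)=51 at depth 1
Visible at query point: a=51 c=51 d=51

Answer: 51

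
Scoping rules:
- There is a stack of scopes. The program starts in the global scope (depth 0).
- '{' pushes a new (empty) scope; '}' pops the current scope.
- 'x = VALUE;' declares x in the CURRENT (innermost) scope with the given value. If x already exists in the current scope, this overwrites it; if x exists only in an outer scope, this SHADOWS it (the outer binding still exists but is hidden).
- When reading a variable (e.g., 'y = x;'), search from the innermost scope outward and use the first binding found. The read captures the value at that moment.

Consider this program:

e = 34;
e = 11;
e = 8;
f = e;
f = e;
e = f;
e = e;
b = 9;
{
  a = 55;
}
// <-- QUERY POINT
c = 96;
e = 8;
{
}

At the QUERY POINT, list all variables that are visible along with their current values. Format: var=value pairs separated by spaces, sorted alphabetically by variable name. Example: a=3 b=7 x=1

Answer: b=9 e=8 f=8

Derivation:
Step 1: declare e=34 at depth 0
Step 2: declare e=11 at depth 0
Step 3: declare e=8 at depth 0
Step 4: declare f=(read e)=8 at depth 0
Step 5: declare f=(read e)=8 at depth 0
Step 6: declare e=(read f)=8 at depth 0
Step 7: declare e=(read e)=8 at depth 0
Step 8: declare b=9 at depth 0
Step 9: enter scope (depth=1)
Step 10: declare a=55 at depth 1
Step 11: exit scope (depth=0)
Visible at query point: b=9 e=8 f=8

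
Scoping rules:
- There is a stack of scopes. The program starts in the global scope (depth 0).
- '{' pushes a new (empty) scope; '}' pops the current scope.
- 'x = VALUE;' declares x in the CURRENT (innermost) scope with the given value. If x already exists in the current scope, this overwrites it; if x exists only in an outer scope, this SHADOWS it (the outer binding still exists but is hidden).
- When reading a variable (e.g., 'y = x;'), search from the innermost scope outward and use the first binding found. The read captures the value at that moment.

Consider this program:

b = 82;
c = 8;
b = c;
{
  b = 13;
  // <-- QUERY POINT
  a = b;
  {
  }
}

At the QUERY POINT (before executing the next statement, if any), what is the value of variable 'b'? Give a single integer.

Answer: 13

Derivation:
Step 1: declare b=82 at depth 0
Step 2: declare c=8 at depth 0
Step 3: declare b=(read c)=8 at depth 0
Step 4: enter scope (depth=1)
Step 5: declare b=13 at depth 1
Visible at query point: b=13 c=8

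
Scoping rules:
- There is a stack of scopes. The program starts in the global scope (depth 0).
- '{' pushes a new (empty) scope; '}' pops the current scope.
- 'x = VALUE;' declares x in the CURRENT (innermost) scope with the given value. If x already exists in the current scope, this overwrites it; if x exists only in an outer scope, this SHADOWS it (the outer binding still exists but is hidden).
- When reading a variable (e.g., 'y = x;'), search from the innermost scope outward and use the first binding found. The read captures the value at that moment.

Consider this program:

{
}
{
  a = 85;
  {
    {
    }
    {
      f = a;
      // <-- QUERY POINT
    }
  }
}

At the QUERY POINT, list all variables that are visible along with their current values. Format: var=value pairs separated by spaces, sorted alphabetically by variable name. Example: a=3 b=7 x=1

Step 1: enter scope (depth=1)
Step 2: exit scope (depth=0)
Step 3: enter scope (depth=1)
Step 4: declare a=85 at depth 1
Step 5: enter scope (depth=2)
Step 6: enter scope (depth=3)
Step 7: exit scope (depth=2)
Step 8: enter scope (depth=3)
Step 9: declare f=(read a)=85 at depth 3
Visible at query point: a=85 f=85

Answer: a=85 f=85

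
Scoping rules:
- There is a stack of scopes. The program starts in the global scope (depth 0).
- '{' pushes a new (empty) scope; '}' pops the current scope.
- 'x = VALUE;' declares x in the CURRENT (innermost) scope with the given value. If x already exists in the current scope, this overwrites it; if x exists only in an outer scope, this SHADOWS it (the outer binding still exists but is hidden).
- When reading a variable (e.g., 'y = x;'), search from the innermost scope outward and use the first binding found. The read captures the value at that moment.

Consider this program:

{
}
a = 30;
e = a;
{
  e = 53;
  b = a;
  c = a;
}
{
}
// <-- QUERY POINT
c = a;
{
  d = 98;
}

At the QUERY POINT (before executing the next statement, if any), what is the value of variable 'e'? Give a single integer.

Step 1: enter scope (depth=1)
Step 2: exit scope (depth=0)
Step 3: declare a=30 at depth 0
Step 4: declare e=(read a)=30 at depth 0
Step 5: enter scope (depth=1)
Step 6: declare e=53 at depth 1
Step 7: declare b=(read a)=30 at depth 1
Step 8: declare c=(read a)=30 at depth 1
Step 9: exit scope (depth=0)
Step 10: enter scope (depth=1)
Step 11: exit scope (depth=0)
Visible at query point: a=30 e=30

Answer: 30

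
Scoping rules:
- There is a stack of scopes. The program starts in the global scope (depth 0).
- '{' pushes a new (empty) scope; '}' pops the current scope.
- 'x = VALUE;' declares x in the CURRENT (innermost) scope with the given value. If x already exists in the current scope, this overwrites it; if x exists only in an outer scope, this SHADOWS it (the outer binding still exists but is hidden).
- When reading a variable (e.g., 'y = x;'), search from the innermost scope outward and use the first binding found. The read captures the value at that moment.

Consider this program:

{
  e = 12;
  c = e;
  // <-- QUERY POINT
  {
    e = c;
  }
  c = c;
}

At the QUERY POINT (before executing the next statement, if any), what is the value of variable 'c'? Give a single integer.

Step 1: enter scope (depth=1)
Step 2: declare e=12 at depth 1
Step 3: declare c=(read e)=12 at depth 1
Visible at query point: c=12 e=12

Answer: 12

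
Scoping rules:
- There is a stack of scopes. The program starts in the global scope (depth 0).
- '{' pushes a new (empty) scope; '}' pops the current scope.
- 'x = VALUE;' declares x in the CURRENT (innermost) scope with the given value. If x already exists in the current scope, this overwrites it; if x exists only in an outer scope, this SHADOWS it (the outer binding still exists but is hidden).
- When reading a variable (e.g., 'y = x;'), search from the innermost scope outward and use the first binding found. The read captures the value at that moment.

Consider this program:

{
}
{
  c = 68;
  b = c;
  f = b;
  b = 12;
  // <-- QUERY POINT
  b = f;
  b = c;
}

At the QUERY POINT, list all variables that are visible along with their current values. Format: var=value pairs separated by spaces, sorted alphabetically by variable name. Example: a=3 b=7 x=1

Step 1: enter scope (depth=1)
Step 2: exit scope (depth=0)
Step 3: enter scope (depth=1)
Step 4: declare c=68 at depth 1
Step 5: declare b=(read c)=68 at depth 1
Step 6: declare f=(read b)=68 at depth 1
Step 7: declare b=12 at depth 1
Visible at query point: b=12 c=68 f=68

Answer: b=12 c=68 f=68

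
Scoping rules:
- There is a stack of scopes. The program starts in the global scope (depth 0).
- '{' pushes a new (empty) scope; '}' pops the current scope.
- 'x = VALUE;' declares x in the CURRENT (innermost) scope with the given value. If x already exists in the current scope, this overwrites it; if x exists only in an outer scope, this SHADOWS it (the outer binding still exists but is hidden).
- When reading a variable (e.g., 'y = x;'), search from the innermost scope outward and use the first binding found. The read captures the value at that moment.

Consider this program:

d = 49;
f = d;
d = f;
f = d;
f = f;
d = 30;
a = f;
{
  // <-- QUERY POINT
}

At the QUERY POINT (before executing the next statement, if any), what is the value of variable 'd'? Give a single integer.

Answer: 30

Derivation:
Step 1: declare d=49 at depth 0
Step 2: declare f=(read d)=49 at depth 0
Step 3: declare d=(read f)=49 at depth 0
Step 4: declare f=(read d)=49 at depth 0
Step 5: declare f=(read f)=49 at depth 0
Step 6: declare d=30 at depth 0
Step 7: declare a=(read f)=49 at depth 0
Step 8: enter scope (depth=1)
Visible at query point: a=49 d=30 f=49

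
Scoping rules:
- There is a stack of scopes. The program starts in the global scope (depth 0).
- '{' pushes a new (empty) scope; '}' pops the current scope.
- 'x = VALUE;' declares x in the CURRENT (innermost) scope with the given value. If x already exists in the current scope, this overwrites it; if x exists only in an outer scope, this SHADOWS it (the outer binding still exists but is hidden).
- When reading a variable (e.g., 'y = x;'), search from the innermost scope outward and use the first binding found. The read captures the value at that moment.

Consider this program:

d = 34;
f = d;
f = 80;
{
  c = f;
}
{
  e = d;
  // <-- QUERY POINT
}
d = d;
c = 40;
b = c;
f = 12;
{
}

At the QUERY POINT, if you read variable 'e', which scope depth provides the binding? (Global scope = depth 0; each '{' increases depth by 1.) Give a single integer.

Answer: 1

Derivation:
Step 1: declare d=34 at depth 0
Step 2: declare f=(read d)=34 at depth 0
Step 3: declare f=80 at depth 0
Step 4: enter scope (depth=1)
Step 5: declare c=(read f)=80 at depth 1
Step 6: exit scope (depth=0)
Step 7: enter scope (depth=1)
Step 8: declare e=(read d)=34 at depth 1
Visible at query point: d=34 e=34 f=80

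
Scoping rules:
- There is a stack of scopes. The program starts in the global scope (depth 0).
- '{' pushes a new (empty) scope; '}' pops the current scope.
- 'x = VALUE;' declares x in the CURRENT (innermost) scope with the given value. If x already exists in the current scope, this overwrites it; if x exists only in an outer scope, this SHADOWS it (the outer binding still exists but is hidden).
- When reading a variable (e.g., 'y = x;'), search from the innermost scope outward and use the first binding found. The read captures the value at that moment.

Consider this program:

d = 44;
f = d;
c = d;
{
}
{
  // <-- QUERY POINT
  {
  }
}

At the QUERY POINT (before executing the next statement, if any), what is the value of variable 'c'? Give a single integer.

Answer: 44

Derivation:
Step 1: declare d=44 at depth 0
Step 2: declare f=(read d)=44 at depth 0
Step 3: declare c=(read d)=44 at depth 0
Step 4: enter scope (depth=1)
Step 5: exit scope (depth=0)
Step 6: enter scope (depth=1)
Visible at query point: c=44 d=44 f=44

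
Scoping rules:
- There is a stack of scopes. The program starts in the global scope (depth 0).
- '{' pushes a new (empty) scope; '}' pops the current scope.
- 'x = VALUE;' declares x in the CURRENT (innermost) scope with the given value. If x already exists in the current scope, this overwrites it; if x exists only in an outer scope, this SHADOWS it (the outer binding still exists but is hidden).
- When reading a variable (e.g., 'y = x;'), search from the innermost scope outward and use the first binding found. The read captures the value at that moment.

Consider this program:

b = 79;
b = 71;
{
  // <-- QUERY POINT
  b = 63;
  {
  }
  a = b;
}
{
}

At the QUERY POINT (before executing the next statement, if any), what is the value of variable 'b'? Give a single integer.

Answer: 71

Derivation:
Step 1: declare b=79 at depth 0
Step 2: declare b=71 at depth 0
Step 3: enter scope (depth=1)
Visible at query point: b=71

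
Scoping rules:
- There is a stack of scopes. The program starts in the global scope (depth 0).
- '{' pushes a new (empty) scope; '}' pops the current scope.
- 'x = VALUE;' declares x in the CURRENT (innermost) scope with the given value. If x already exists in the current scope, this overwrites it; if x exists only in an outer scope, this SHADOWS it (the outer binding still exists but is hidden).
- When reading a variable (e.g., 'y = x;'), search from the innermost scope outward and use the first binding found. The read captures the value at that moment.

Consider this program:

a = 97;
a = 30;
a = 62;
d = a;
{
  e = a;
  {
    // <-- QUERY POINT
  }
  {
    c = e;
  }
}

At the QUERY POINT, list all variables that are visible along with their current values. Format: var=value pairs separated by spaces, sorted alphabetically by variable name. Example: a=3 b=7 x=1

Step 1: declare a=97 at depth 0
Step 2: declare a=30 at depth 0
Step 3: declare a=62 at depth 0
Step 4: declare d=(read a)=62 at depth 0
Step 5: enter scope (depth=1)
Step 6: declare e=(read a)=62 at depth 1
Step 7: enter scope (depth=2)
Visible at query point: a=62 d=62 e=62

Answer: a=62 d=62 e=62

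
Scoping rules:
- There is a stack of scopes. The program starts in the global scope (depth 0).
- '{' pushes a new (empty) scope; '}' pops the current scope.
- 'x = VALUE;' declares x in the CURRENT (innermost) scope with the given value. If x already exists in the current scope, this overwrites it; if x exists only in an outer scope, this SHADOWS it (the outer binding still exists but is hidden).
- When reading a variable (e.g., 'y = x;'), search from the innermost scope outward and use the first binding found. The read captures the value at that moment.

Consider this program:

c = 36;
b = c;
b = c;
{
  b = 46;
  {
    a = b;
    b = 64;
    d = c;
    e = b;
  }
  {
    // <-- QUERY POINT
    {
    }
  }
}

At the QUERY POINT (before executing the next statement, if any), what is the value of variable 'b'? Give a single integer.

Step 1: declare c=36 at depth 0
Step 2: declare b=(read c)=36 at depth 0
Step 3: declare b=(read c)=36 at depth 0
Step 4: enter scope (depth=1)
Step 5: declare b=46 at depth 1
Step 6: enter scope (depth=2)
Step 7: declare a=(read b)=46 at depth 2
Step 8: declare b=64 at depth 2
Step 9: declare d=(read c)=36 at depth 2
Step 10: declare e=(read b)=64 at depth 2
Step 11: exit scope (depth=1)
Step 12: enter scope (depth=2)
Visible at query point: b=46 c=36

Answer: 46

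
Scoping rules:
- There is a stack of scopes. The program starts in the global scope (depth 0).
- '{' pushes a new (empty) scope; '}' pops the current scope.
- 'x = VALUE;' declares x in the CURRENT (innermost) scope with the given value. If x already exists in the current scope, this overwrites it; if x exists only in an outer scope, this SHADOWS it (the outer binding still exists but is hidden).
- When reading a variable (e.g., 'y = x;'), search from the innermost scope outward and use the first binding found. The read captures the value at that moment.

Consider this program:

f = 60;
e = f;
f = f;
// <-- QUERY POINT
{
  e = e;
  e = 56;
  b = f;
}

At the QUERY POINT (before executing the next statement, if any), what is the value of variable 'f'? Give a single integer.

Answer: 60

Derivation:
Step 1: declare f=60 at depth 0
Step 2: declare e=(read f)=60 at depth 0
Step 3: declare f=(read f)=60 at depth 0
Visible at query point: e=60 f=60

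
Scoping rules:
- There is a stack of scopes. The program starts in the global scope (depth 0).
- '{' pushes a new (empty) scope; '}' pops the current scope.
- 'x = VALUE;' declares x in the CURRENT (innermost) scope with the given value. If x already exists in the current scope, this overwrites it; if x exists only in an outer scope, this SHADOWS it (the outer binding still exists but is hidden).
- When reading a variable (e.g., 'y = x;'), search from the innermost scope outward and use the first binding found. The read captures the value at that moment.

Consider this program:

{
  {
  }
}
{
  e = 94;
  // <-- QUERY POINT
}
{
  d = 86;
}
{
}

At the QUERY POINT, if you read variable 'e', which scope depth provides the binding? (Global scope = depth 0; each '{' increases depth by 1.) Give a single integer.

Step 1: enter scope (depth=1)
Step 2: enter scope (depth=2)
Step 3: exit scope (depth=1)
Step 4: exit scope (depth=0)
Step 5: enter scope (depth=1)
Step 6: declare e=94 at depth 1
Visible at query point: e=94

Answer: 1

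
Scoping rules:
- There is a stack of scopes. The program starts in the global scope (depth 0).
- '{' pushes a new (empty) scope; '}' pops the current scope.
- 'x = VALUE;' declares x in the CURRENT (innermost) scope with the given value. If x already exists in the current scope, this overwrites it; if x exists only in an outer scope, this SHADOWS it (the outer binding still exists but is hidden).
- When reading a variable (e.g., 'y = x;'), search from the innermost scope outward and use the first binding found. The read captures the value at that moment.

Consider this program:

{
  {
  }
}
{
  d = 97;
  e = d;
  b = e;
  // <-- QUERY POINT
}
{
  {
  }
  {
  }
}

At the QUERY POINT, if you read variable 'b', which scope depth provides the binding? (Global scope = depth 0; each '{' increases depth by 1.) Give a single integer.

Answer: 1

Derivation:
Step 1: enter scope (depth=1)
Step 2: enter scope (depth=2)
Step 3: exit scope (depth=1)
Step 4: exit scope (depth=0)
Step 5: enter scope (depth=1)
Step 6: declare d=97 at depth 1
Step 7: declare e=(read d)=97 at depth 1
Step 8: declare b=(read e)=97 at depth 1
Visible at query point: b=97 d=97 e=97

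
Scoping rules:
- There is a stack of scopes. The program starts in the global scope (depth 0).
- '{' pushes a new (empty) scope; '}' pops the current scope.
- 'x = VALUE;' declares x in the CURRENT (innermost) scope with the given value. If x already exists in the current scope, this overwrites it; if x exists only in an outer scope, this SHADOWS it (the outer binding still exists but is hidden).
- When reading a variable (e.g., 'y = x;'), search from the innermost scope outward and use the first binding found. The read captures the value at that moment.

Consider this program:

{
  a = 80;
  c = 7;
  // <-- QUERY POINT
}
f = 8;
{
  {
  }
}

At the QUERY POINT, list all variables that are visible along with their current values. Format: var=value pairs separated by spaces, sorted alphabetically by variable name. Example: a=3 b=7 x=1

Answer: a=80 c=7

Derivation:
Step 1: enter scope (depth=1)
Step 2: declare a=80 at depth 1
Step 3: declare c=7 at depth 1
Visible at query point: a=80 c=7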